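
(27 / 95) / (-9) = -3 / 95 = -0.03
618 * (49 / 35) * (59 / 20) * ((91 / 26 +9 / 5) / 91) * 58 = 28021047 / 3250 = 8621.86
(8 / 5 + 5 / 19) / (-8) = -177 / 760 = -0.23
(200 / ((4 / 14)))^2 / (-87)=-5632.18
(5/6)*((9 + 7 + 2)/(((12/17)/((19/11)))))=1615/44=36.70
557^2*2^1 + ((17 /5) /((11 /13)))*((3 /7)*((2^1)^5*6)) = 239019026 /385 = 620828.64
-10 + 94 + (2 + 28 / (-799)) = 68686 / 799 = 85.96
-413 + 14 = -399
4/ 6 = 2/ 3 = 0.67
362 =362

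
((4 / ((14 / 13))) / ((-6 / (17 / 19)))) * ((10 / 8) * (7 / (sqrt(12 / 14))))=-1105 * sqrt(42) / 1368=-5.23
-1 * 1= -1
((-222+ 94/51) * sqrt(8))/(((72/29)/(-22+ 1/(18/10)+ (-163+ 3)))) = 132931099 * sqrt(2)/4131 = 45507.86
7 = 7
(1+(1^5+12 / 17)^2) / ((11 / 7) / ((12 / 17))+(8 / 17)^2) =94920 / 59419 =1.60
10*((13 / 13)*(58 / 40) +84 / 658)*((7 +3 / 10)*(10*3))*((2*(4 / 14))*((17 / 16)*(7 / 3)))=1840403 / 376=4894.69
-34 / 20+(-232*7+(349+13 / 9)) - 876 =-193613 / 90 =-2151.26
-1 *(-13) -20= -7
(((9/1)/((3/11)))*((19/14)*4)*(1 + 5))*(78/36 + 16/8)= 31350/7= 4478.57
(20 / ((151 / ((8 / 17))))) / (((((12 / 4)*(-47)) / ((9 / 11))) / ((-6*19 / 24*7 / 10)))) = 1596 / 1327139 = 0.00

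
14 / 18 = 7 / 9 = 0.78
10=10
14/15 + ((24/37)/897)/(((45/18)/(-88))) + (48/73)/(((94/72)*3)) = 612491918/569357295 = 1.08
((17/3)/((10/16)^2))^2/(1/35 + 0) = 7365.52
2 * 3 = 6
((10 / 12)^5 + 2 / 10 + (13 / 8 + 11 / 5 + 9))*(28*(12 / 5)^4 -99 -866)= -11754707129 / 24300000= -483.73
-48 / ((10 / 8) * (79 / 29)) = -14.10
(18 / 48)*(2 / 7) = 3 / 28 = 0.11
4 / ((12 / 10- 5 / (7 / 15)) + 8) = -140 / 53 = -2.64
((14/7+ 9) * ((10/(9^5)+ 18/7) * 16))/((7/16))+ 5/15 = 2994237299/2893401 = 1034.85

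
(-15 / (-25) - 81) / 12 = -67 / 10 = -6.70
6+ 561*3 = 1689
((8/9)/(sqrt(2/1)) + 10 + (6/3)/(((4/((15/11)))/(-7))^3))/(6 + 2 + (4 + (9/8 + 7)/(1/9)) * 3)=-146341/2039092 + 32 * sqrt(2)/17235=-0.07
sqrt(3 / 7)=sqrt(21) / 7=0.65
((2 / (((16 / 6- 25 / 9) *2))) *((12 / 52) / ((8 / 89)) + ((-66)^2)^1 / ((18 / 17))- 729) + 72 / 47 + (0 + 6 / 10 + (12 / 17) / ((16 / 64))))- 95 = -12704609897 / 415480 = -30578.15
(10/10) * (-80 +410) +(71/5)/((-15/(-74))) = 30004/75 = 400.05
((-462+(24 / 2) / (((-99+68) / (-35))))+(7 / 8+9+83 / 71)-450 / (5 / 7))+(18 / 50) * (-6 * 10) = -95876229 / 88040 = -1089.01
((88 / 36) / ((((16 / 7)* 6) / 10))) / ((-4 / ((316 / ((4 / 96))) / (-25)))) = 6083 / 45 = 135.18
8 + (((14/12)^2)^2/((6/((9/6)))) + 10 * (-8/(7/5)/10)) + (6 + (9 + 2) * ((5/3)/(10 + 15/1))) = 1720451/181440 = 9.48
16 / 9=1.78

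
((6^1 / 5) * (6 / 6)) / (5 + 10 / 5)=6 / 35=0.17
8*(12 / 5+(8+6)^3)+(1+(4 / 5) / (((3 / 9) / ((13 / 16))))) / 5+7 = 2197879 / 100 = 21978.79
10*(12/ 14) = 60/ 7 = 8.57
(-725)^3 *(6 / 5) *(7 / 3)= -1067018750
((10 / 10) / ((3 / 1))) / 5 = 0.07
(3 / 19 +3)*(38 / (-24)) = -5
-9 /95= -0.09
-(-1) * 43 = 43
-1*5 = -5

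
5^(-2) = 1 /25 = 0.04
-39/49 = -0.80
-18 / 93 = -6 / 31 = -0.19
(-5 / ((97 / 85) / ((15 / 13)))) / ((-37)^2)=-6375 / 1726309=-0.00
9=9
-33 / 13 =-2.54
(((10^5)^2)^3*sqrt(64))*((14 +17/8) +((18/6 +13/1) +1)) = 265000000000000000000000000000000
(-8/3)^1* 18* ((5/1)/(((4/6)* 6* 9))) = -20/3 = -6.67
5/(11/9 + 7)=45/74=0.61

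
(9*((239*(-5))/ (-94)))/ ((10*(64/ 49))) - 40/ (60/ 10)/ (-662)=104781527/ 11947776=8.77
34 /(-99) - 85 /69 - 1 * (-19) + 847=1968295 /2277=864.42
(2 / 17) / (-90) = -0.00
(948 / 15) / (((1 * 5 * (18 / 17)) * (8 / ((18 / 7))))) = 1343 / 350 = 3.84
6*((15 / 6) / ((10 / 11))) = 33 / 2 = 16.50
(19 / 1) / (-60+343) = 19 / 283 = 0.07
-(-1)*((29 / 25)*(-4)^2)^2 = 344.47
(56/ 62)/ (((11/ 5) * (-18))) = -70/ 3069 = -0.02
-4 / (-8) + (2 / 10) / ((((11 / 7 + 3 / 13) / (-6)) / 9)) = -1126 / 205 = -5.49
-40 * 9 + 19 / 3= -1061 / 3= -353.67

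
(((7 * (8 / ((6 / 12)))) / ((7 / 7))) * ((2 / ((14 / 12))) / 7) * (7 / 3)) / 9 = 7.11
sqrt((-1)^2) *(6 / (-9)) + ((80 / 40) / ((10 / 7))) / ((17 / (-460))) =-1966 / 51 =-38.55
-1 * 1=-1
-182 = -182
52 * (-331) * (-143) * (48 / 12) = 9845264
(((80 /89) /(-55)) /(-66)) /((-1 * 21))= -8 /678447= -0.00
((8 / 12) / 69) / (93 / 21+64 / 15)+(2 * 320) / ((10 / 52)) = 209654086 / 62997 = 3328.00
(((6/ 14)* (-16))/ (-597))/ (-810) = -8/ 564165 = -0.00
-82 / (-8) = 41 / 4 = 10.25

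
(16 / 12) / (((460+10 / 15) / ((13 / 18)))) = 13 / 6219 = 0.00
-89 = -89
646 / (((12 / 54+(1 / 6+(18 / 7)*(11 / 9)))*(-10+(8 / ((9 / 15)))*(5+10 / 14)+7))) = 1709316 / 683965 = 2.50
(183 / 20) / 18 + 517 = 62101 / 120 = 517.51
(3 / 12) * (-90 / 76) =-45 / 152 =-0.30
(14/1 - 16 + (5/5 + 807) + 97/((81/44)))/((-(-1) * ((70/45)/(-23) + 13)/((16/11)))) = 96.58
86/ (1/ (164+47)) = 18146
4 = 4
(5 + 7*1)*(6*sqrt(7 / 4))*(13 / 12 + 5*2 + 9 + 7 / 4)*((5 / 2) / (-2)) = -1965*sqrt(7) / 2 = -2599.45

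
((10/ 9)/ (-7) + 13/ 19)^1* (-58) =-36482/ 1197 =-30.48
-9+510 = 501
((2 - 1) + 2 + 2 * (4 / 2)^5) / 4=67 / 4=16.75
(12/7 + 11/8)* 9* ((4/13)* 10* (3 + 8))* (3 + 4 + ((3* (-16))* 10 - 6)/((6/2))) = -13273425/91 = -145861.81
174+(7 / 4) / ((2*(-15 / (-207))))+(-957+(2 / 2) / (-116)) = -770.93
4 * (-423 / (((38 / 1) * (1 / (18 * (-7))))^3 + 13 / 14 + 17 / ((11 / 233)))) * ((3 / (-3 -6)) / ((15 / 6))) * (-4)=-24820665408 / 9929147695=-2.50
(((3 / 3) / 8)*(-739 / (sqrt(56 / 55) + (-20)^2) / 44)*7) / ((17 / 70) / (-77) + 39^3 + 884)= -1742654375 / 2855530374727432 + 1267385*sqrt(770) / 22844242997819456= -0.00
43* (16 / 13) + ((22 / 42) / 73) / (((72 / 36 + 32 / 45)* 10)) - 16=59848749 / 1620892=36.92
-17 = -17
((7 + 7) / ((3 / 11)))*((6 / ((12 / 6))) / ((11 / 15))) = 210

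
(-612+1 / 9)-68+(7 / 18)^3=-3964769 / 5832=-679.83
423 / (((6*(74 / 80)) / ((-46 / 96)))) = -5405 / 148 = -36.52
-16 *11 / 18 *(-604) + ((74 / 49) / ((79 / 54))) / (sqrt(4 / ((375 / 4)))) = 5910.78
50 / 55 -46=-496 / 11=-45.09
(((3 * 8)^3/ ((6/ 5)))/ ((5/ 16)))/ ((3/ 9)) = 110592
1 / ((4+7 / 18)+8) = 18 / 223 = 0.08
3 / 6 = 1 / 2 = 0.50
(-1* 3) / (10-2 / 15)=-45 / 148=-0.30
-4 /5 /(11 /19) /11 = -76 /605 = -0.13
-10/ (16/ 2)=-5/ 4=-1.25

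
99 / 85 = 1.16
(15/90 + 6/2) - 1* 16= -12.83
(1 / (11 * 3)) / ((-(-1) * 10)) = 1 / 330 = 0.00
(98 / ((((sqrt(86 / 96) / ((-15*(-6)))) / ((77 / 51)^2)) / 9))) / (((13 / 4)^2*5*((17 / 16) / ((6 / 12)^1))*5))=5354883072*sqrt(129) / 178513855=340.70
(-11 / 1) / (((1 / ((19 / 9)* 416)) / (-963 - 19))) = 85379008 / 9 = 9486556.44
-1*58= -58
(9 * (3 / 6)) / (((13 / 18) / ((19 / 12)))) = 513 / 52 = 9.87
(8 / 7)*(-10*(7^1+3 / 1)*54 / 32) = -1350 / 7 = -192.86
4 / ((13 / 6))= 24 / 13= 1.85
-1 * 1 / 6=-1 / 6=-0.17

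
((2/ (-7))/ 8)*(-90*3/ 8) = 135/ 112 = 1.21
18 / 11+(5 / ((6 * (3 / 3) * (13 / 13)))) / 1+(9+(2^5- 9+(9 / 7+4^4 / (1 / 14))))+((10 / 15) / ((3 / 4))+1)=5019599 / 1386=3621.64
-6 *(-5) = 30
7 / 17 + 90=1537 / 17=90.41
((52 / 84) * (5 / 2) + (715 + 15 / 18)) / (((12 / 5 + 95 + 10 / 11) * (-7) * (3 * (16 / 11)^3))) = -1102833325 / 9766858752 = -0.11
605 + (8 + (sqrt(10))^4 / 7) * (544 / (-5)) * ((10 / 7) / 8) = 8429 / 49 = 172.02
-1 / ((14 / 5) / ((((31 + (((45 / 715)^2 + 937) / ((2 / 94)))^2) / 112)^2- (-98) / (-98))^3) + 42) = -12092556414201857924878015792182000471075648644509519584598551999571316235390427455559048392503356248045 / 507887369396478032844876663271644019785177244325177708048459591510310787217737972867559009184583751769314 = -0.02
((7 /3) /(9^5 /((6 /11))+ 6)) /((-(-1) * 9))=0.00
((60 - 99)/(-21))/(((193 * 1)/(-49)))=-91/193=-0.47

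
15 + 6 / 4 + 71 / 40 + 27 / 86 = 31973 / 1720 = 18.59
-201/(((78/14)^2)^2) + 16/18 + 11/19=18449960/14651793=1.26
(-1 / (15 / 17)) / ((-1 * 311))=0.00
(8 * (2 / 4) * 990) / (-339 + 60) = -14.19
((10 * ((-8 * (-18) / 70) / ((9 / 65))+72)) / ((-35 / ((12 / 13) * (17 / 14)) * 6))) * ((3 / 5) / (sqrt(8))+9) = -42.71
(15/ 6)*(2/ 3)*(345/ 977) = 575/ 977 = 0.59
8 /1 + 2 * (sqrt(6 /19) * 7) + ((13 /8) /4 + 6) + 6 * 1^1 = 14 * sqrt(114) /19 + 653 /32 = 28.27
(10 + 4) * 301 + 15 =4229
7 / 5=1.40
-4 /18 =-2 /9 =-0.22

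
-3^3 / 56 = -27 / 56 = -0.48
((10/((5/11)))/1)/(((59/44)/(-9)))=-8712/59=-147.66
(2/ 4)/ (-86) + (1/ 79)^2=-0.01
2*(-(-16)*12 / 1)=384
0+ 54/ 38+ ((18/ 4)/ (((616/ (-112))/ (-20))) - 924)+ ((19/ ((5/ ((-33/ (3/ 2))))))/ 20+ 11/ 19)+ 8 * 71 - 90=-237499/ 550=-431.82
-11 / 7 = -1.57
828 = 828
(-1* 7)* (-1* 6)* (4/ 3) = 56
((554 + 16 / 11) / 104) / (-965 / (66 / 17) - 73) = -705 / 42446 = -0.02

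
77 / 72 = 1.07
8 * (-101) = -808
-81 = -81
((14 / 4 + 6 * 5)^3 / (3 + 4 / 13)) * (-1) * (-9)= 35189271 / 344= 102294.39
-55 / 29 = -1.90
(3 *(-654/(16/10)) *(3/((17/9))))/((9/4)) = -865.59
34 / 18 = 17 / 9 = 1.89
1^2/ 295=1/ 295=0.00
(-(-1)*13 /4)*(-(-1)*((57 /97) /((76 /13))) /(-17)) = -507 /26384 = -0.02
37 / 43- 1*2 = -1.14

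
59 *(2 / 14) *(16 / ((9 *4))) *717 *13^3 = 5900932.76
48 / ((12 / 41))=164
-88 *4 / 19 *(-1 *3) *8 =8448 / 19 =444.63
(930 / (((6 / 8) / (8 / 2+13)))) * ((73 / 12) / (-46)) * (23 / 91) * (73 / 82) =-14041915 / 22386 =-627.26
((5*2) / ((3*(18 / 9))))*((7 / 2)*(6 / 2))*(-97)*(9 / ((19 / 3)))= -91665 / 38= -2412.24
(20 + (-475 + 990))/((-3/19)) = -10165/3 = -3388.33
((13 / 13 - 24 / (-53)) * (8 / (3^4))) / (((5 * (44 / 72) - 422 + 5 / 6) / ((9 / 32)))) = -77 / 797756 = -0.00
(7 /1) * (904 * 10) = 63280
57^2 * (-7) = -22743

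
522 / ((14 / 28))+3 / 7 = 7311 / 7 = 1044.43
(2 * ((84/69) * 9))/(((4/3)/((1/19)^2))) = 378/8303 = 0.05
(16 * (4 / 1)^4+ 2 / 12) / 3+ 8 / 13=319645 / 234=1366.00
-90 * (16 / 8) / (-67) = 2.69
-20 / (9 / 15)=-100 / 3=-33.33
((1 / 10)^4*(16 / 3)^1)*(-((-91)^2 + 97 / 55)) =-455552 / 103125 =-4.42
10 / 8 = 5 / 4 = 1.25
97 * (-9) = -873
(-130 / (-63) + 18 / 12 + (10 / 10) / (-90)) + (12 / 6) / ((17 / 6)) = 4.26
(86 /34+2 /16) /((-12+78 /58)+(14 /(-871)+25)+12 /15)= 0.18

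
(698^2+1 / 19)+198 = 9260639 / 19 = 487402.05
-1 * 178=-178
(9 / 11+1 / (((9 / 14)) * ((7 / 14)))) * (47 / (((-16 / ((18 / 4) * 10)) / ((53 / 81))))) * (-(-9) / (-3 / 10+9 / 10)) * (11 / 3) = -24224975 / 1296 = -18692.11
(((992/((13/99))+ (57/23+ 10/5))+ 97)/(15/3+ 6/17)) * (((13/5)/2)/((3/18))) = 16677918/1495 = 11155.80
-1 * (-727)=727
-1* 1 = -1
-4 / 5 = -0.80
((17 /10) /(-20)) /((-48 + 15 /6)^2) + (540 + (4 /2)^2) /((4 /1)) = 56310783 /414050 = 136.00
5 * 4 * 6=120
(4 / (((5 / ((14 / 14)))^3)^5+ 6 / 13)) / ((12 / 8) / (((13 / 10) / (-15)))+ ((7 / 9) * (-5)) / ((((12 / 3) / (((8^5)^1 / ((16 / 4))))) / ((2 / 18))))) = -54756 / 376917877202966015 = -0.00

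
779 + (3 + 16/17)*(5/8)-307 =64527/136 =474.46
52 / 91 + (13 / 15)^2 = 2083 / 1575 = 1.32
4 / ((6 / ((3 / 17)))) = 2 / 17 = 0.12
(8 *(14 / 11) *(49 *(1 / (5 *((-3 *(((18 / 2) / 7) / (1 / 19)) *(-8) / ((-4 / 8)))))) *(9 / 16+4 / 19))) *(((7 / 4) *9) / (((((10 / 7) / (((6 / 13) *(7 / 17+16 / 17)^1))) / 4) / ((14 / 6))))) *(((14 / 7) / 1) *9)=-2670749949 / 35103640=-76.08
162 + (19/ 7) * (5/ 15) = 3421/ 21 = 162.90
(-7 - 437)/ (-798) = 74/ 133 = 0.56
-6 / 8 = -0.75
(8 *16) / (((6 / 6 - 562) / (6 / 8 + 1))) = -224 / 561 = -0.40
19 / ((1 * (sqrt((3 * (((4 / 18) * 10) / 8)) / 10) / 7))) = 266 * sqrt(3) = 460.73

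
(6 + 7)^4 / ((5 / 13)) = 371293 / 5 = 74258.60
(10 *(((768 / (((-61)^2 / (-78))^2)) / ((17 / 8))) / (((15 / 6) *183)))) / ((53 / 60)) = 0.00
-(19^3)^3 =-322687697779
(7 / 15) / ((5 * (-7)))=-1 / 75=-0.01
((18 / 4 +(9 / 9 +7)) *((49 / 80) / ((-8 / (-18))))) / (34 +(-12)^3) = -315 / 30976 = -0.01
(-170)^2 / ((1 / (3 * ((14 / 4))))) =303450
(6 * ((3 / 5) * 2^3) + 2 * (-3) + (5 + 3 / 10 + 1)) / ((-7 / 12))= -1746 / 35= -49.89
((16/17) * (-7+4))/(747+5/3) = -72/19091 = -0.00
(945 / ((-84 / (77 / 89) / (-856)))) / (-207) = -82390 / 2047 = -40.25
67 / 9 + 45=472 / 9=52.44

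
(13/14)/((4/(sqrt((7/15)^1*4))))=13*sqrt(105)/420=0.32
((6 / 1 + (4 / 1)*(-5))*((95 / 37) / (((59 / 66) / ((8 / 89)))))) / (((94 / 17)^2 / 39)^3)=-7.50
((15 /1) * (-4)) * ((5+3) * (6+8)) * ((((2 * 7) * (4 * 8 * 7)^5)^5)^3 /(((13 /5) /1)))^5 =-421530346908067088115908991100252834574362416115579695187069174753742584517396206979797386147995093963461443425400060822533229813281198054453074888328322364812460937771855234203002954569845681012470836484945966762966529514313767571685942797800139091091494603657825625899021406706016118669478691895320100724056001354735361132018335192882240361079261655729109090622642113821959550251300296530004218897083224976915060703691553691912350723609938755387156455174087889675899177032947174952086576283238832661700613423020847412411134278554106544521434978422909855030829248686772558596701125396588813953029555150147305780161611650043262519815637486262932407435379202449578563441900058278131081302085704807408343430846859447059650272123455032881307314830565207325462857812889088694248144079403859933522428012429221710231294642823097840438710465800161285932182788251704518641063231987741008116399036043485202548846920908668364863479946394071443931767439781107467348658194424528896000000 /371293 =-1135303781401930788126652000000000000000000000000000000000000000000000000000000000000000000000000000000000000000000000000000000000000000000000000000000000000000000000000000000000000000000000000000000000000000000000000000000000000000000000000000000000000000000000000000000000000000000000000000000000000000000000000000000000000000000000000000000000000000000000000000000000000000000000000000000000000000000000000000000000000000000000000000000000000000000000000000000000000000000000000000000000000000000000000000000000000000000000000000000000000000000000000000000000000000000000000000000000000000000000000000000000000000000000000000000000000000000000000000000000000000000000000000000000000000000000000000000000000000000000000000000000000000000000000000000000000000000000000000000000000000000000000000000000000000000000000000000000000000000000000000000000000000000000000000000000000000000000000000000000000000000000000000000000000000000000000000000000000000000000000000000000.00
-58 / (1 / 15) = -870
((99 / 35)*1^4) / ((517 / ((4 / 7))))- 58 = -667834 / 11515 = -58.00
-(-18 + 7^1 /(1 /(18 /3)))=-24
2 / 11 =0.18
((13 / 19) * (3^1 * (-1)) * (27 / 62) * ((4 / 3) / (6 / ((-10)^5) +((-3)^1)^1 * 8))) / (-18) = -650000 / 235600589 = -0.00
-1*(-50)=50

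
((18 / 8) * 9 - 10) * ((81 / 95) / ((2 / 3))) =9963 / 760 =13.11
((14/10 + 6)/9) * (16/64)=37/180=0.21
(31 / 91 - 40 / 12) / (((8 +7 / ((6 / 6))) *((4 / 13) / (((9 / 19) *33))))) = -1419 / 140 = -10.14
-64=-64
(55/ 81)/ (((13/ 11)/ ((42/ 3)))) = 8470/ 1053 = 8.04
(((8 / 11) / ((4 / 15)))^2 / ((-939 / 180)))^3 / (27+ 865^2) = -39366000000000 / 10161949178351808871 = -0.00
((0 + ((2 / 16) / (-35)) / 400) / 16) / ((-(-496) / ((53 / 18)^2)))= -2809 / 287981568000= -0.00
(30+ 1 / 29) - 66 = -1043 / 29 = -35.97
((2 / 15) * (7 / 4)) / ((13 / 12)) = 14 / 65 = 0.22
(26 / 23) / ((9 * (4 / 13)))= 169 / 414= 0.41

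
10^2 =100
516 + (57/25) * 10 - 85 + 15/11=455.16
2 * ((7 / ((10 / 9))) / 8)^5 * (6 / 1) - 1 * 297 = -240325090371 / 819200000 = -293.37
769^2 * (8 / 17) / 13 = 4730888 / 221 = 21406.73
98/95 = 1.03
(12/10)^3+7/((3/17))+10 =19273/375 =51.39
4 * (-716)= -2864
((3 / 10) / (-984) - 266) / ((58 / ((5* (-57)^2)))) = -2834690769 / 38048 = -74503.02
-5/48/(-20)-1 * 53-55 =-20735/192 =-107.99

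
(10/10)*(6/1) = 6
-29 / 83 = -0.35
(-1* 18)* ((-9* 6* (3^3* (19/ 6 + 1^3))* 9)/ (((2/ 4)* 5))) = 393660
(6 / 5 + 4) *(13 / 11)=338 / 55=6.15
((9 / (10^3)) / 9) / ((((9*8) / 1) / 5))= 0.00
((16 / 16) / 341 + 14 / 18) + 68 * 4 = 837164 / 3069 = 272.78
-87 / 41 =-2.12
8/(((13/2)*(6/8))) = 64/39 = 1.64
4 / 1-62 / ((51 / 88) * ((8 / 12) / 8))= -21756 / 17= -1279.76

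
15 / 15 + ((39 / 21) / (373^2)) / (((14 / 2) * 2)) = 13634655 / 13634642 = 1.00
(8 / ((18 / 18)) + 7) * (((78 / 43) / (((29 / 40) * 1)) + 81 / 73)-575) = -780210870 / 91031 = -8570.83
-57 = -57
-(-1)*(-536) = -536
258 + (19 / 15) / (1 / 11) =271.93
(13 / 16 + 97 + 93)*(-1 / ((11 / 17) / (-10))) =2948.92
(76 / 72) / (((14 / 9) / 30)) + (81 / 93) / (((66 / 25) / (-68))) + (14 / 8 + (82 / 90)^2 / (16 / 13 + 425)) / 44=-872949097121 / 428534290800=-2.04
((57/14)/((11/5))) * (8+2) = 18.51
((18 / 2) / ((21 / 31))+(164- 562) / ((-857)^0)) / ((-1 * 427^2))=0.00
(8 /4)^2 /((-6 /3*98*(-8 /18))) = 9 /196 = 0.05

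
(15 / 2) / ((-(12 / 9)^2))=-135 / 32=-4.22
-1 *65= -65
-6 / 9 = -2 / 3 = -0.67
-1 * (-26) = 26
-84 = -84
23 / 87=0.26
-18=-18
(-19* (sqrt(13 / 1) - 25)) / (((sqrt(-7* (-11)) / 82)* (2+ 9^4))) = 1558* sqrt(77)* (25 - sqrt(13)) / 505351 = 0.58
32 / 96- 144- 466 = -1829 / 3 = -609.67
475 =475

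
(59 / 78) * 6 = 59 / 13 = 4.54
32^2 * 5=5120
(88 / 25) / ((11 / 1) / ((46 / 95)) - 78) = -4048 / 63575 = -0.06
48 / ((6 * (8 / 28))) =28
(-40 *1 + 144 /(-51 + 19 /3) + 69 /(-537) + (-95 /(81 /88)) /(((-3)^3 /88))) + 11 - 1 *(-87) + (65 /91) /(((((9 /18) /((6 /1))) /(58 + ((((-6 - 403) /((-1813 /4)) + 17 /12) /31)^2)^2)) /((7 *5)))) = 297986119693088103238635007808497 /16749219821893890590308964544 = 17791.04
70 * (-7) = -490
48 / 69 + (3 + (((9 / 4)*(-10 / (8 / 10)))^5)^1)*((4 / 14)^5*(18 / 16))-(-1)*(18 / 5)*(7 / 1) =-596423032745003 / 15833538560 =-37668.33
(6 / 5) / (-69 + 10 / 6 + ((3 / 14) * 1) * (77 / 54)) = -216 / 12065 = -0.02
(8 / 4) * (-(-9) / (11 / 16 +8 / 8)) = 32 / 3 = 10.67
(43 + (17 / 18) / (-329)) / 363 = 254629 / 2149686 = 0.12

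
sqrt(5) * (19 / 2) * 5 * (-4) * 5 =-2124.26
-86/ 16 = -43/ 8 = -5.38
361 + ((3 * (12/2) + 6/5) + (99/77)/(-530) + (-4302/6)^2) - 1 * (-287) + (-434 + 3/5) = 1908137579/3710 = 514322.80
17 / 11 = 1.55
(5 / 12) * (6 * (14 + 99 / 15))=51.50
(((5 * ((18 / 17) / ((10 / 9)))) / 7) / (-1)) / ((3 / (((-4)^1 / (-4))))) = -27 / 119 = -0.23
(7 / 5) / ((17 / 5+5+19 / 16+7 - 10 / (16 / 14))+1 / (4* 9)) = 144 / 809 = 0.18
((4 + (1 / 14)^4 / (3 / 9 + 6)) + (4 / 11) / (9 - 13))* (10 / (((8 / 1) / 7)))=156929525 / 4587968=34.20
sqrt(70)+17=25.37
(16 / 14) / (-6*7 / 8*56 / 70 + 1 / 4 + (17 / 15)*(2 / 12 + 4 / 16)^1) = -720 / 2191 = -0.33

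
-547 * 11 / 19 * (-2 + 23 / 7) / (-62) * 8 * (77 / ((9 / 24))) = 6353952 / 589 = 10787.69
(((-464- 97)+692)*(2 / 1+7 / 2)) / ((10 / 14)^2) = 70609 / 50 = 1412.18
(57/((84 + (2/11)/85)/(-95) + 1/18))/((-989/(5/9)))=50630250/1310356759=0.04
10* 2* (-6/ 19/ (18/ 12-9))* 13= 208/ 19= 10.95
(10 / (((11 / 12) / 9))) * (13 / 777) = 4680 / 2849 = 1.64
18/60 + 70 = 703/10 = 70.30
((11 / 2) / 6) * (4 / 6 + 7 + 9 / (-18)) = 473 / 72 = 6.57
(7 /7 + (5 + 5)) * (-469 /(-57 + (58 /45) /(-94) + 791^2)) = -10911285 /1323194731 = -0.01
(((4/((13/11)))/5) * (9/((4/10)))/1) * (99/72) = 1089/52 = 20.94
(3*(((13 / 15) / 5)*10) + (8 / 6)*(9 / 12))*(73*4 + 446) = 22878 / 5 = 4575.60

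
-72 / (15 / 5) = -24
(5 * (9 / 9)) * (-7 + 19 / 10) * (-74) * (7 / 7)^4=1887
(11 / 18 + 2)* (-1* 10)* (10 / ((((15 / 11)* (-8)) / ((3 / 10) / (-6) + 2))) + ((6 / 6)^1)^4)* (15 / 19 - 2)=-7567 / 304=-24.89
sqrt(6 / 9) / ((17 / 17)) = sqrt(6) / 3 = 0.82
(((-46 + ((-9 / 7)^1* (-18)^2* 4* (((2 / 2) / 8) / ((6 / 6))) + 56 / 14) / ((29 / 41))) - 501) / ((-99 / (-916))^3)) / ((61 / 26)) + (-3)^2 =-1130140092775121 / 4005070839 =-282177.30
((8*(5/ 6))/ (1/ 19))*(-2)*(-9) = 2280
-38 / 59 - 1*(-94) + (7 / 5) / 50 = 1377413 / 14750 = 93.38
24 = 24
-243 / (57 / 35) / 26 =-2835 / 494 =-5.74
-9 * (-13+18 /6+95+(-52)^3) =1264707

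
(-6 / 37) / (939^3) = -2 / 10211210901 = -0.00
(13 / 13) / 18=1 / 18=0.06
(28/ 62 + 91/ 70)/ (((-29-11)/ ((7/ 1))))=-0.31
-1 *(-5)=5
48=48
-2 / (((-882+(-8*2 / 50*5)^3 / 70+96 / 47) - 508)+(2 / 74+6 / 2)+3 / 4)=60865000 / 42125851361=0.00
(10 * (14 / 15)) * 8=74.67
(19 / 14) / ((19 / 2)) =1 / 7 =0.14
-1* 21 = -21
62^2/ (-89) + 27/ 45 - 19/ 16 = -311703/ 7120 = -43.78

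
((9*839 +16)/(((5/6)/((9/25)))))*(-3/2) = -612927/125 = -4903.42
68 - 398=-330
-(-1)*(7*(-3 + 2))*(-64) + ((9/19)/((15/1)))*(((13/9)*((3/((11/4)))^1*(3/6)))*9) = 448.22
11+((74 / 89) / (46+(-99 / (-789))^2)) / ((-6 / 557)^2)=850094095783 / 5098946526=166.72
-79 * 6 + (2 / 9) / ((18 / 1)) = -38393 / 81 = -473.99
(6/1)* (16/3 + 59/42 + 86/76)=6280/133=47.22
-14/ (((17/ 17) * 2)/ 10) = -70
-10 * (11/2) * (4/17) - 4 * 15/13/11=-32480/2431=-13.36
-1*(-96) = 96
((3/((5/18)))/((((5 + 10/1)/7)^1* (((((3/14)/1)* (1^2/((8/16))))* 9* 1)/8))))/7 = 112/75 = 1.49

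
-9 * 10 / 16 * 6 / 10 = -27 / 8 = -3.38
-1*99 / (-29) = 99 / 29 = 3.41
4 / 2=2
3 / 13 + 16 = 211 / 13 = 16.23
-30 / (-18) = 5 / 3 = 1.67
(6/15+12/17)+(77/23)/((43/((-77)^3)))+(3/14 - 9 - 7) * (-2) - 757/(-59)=-1232467525377/34718845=-35498.52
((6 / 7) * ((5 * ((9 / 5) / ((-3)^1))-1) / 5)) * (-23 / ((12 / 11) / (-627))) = -317262 / 35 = -9064.63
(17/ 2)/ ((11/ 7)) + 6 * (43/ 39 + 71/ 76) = 47900/ 2717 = 17.63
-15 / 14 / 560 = -3 / 1568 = -0.00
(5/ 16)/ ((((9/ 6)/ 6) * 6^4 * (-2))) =-5/ 10368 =-0.00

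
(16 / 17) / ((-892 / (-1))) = 4 / 3791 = 0.00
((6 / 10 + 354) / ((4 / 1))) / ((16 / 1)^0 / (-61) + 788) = 108153 / 961340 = 0.11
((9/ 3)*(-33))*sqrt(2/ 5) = -99*sqrt(10)/ 5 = -62.61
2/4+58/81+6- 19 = -1909/162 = -11.78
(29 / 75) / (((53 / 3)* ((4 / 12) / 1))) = 87 / 1325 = 0.07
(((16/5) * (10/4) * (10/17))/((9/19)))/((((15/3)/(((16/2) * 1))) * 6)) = 1216/459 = 2.65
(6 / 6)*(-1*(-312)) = 312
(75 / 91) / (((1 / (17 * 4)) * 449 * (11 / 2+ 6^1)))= 10200 / 939757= 0.01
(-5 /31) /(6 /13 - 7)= 13 /527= 0.02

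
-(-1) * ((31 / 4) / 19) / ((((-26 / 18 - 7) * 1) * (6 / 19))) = -93 / 608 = -0.15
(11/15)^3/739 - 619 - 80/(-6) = -1510607044/2494125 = -605.67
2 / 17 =0.12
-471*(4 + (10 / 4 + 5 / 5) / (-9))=-1700.83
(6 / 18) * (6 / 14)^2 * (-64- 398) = -198 / 7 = -28.29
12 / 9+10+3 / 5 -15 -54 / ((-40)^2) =-7441 / 2400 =-3.10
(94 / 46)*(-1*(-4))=188 / 23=8.17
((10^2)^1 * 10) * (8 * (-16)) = -128000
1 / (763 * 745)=1 / 568435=0.00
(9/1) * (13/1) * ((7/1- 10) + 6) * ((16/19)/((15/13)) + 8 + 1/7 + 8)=3938337/665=5922.31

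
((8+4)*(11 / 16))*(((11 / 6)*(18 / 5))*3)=3267 / 20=163.35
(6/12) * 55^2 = 3025/2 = 1512.50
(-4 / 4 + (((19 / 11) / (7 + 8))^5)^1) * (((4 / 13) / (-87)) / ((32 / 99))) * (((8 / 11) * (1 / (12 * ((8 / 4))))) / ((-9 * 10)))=-0.00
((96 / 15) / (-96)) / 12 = -1 / 180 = -0.01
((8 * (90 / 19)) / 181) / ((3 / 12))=2880 / 3439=0.84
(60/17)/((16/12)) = 45/17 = 2.65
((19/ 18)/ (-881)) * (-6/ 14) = 19/ 37002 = 0.00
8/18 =0.44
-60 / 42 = -10 / 7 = -1.43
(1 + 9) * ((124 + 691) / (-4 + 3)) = -8150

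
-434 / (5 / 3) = -1302 / 5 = -260.40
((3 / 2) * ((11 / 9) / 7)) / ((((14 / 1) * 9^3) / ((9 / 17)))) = 11 / 809676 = 0.00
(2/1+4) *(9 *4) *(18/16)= 243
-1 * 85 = -85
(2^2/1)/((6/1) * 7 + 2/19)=19/200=0.10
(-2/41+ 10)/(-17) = -24/41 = -0.59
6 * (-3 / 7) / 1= -18 / 7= -2.57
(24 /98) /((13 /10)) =120 /637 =0.19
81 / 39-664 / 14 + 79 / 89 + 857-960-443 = -4782168 / 8099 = -590.46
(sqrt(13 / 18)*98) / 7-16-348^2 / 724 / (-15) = -4388 / 905 + 7*sqrt(26) / 3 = 7.05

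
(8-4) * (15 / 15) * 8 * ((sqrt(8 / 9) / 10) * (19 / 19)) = 32 * sqrt(2) / 15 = 3.02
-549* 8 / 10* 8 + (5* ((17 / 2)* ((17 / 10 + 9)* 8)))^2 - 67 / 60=793891757 / 60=13231529.28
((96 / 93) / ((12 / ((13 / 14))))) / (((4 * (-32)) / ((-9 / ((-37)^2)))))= 0.00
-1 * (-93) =93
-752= -752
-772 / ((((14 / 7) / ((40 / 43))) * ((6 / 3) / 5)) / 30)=-1158000 / 43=-26930.23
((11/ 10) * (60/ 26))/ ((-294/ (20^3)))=-69.07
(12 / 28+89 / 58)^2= 635209 / 164836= 3.85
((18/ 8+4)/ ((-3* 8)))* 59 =-15.36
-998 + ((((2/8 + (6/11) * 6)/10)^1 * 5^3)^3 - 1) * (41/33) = 2363135882675/22488576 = 105081.61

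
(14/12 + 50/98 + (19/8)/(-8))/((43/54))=116847/67424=1.73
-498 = -498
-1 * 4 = -4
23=23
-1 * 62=-62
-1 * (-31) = 31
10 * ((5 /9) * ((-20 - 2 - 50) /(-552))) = 50 /69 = 0.72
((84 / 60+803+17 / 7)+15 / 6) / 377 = 56653 / 26390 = 2.15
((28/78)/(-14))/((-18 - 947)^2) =-1/36317775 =-0.00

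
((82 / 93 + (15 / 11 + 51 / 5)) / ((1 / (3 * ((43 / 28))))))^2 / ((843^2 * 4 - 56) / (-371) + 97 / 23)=-326203461476053 / 759808345167300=-0.43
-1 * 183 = -183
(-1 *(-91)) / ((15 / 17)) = 1547 / 15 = 103.13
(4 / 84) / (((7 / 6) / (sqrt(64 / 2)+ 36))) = 8 * sqrt(2) / 49+ 72 / 49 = 1.70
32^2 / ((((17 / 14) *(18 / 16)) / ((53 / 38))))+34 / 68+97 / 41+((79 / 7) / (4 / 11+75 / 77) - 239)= 20078811655 / 24552522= 817.79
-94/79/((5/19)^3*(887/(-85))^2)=-0.60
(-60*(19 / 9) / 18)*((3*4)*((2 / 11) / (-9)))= 1520 / 891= 1.71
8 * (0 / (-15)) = 0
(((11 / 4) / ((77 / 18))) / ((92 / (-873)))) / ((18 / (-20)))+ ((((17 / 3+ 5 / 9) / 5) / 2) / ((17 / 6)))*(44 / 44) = 1149139 / 164220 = 7.00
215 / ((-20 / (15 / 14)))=-645 / 56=-11.52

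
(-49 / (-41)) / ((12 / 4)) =49 / 123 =0.40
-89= -89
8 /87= 0.09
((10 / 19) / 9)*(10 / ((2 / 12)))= 3.51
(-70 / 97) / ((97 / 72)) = -5040 / 9409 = -0.54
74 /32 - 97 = -1515 /16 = -94.69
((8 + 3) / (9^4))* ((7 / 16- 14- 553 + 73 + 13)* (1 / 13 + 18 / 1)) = -6625355 / 454896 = -14.56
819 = 819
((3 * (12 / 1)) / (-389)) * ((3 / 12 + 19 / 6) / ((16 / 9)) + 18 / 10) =-10719 / 31120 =-0.34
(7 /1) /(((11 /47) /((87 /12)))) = 9541 /44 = 216.84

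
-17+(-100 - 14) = -131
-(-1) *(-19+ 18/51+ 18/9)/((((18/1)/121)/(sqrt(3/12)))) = -34243/612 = -55.95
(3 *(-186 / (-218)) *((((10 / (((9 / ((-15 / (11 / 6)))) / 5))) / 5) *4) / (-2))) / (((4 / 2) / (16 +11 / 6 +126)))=4012950 / 1199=3346.91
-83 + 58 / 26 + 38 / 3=-2656 / 39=-68.10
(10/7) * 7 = 10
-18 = -18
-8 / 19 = -0.42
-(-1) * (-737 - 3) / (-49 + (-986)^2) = -740 / 972147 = -0.00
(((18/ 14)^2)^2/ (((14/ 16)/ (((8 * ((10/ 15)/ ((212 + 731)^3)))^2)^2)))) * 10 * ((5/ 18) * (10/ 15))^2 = 131072000/ 74795078506374330608050277729966361727263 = 0.00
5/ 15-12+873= 861.33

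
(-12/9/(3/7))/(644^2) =-1/133308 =-0.00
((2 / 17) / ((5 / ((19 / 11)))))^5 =79235168 / 714591842834375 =0.00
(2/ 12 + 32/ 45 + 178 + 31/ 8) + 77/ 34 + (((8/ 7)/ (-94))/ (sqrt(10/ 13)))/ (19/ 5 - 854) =2*sqrt(130)/ 1398579 + 1132307/ 6120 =185.02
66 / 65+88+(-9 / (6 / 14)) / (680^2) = 535089007 / 6011200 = 89.02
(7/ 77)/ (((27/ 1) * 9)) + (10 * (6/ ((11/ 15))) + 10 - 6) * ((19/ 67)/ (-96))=-0.25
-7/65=-0.11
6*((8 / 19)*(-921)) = -2326.74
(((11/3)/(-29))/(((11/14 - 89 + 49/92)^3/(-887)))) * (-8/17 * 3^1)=20847975791104/88762814462184559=0.00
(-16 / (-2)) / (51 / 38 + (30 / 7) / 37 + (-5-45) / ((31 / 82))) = -2440816 / 39907381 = -0.06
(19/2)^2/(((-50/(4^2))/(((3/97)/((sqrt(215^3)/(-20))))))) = 8664 * sqrt(215)/22419125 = 0.01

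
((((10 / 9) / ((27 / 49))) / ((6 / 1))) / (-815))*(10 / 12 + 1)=-539 / 712962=-0.00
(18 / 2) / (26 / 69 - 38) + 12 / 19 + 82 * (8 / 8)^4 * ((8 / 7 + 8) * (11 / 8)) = 356057455 / 345268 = 1031.25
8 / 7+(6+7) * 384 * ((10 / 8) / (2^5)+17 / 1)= 595421 / 7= 85060.14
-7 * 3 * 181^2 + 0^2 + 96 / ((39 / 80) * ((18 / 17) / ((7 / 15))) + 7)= -5309057985 / 7717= -687969.16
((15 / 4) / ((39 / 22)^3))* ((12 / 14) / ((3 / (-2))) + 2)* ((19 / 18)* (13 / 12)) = 632225 / 574938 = 1.10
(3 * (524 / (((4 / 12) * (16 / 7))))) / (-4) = -8253 / 16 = -515.81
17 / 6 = 2.83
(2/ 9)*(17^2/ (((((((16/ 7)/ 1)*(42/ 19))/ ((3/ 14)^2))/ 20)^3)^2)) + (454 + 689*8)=44333270632477788404017/ 7430984482854797312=5966.00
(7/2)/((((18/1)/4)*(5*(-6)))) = -0.03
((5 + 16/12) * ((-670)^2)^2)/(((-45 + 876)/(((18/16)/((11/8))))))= 3828712990000/3047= 1256551686.91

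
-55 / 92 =-0.60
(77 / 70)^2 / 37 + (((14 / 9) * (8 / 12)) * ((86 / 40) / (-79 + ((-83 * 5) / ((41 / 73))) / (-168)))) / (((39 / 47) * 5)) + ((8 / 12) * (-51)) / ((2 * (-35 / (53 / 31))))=123948400920187 / 144814100640300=0.86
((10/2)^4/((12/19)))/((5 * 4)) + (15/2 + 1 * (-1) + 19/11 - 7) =26773/528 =50.71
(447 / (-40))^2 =199809 / 1600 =124.88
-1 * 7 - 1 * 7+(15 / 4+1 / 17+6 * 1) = -285 / 68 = -4.19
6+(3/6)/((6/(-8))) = 5.33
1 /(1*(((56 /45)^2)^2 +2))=4100625 /18035746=0.23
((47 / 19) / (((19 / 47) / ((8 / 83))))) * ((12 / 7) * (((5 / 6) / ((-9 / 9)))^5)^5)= -658333301544189453125 / 62114552517557140586496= -0.01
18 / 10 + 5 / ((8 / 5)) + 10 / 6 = 791 / 120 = 6.59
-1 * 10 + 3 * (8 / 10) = -38 / 5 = -7.60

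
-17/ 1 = -17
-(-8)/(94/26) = 104/47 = 2.21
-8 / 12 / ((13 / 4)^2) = -32 / 507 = -0.06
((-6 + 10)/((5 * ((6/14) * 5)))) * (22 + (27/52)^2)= 421519/50700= 8.31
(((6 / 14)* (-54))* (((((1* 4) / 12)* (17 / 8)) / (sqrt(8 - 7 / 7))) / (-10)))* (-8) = -459* sqrt(7) / 245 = -4.96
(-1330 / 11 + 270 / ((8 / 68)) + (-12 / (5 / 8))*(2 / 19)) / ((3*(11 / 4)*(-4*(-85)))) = 2269813 / 2931225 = 0.77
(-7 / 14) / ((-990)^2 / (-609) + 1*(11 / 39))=7917 / 25478134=0.00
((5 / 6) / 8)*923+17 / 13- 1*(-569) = 415867 / 624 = 666.45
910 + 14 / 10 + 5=4582 / 5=916.40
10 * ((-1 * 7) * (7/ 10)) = -49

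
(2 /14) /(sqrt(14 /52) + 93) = 2418 /1574069 - sqrt(182) /1574069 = 0.00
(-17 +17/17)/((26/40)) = -320/13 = -24.62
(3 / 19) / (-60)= -0.00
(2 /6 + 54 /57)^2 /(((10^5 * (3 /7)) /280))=261121 /24367500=0.01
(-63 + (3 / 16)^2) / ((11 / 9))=-145071 / 2816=-51.52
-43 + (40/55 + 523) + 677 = 12735/11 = 1157.73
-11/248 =-0.04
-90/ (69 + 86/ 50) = -1125/ 884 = -1.27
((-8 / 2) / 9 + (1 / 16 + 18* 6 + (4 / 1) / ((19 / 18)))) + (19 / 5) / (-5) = 7568291 / 68400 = 110.65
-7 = -7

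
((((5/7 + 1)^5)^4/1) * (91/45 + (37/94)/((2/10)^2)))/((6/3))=5343728962806162615435264/18751182579938820235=284980.90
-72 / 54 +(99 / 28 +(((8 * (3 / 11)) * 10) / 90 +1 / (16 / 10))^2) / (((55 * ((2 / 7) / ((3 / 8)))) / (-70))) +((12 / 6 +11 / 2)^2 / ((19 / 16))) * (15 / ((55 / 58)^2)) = 30362561509 / 38843904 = 781.66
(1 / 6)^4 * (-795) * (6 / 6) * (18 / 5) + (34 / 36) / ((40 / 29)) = -1097 / 720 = -1.52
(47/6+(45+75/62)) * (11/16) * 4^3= 221144/93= 2377.89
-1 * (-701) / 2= 701 / 2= 350.50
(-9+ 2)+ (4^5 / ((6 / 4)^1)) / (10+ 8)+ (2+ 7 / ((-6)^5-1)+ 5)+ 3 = 1227628 / 29997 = 40.93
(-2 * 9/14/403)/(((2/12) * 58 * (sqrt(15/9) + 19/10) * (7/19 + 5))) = -48735/810808999 + 8550 * sqrt(15)/810808999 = -0.00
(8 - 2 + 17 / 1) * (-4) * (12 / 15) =-368 / 5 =-73.60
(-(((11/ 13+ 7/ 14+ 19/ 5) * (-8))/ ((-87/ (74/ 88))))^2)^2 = 4634750377158001/ 184848597073050625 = 0.03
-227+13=-214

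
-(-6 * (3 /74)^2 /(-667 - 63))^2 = -729 /3994961587600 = -0.00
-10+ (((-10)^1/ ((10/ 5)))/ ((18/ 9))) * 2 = -15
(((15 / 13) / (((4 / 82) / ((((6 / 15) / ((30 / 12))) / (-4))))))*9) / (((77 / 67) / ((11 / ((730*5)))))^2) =-4969323 / 84864325000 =-0.00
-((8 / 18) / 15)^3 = -64 / 2460375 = -0.00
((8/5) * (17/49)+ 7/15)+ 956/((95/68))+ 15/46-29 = 84364127/128478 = 656.64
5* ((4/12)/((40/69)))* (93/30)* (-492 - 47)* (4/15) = -384307/300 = -1281.02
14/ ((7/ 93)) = 186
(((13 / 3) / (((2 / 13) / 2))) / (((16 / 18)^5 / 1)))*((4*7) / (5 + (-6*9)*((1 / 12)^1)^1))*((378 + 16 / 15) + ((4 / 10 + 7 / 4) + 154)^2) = 230632126746021 / 1638400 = 140766678.92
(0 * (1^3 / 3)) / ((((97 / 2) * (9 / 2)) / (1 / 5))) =0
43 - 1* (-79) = 122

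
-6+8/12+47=125/3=41.67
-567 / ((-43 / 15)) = 8505 / 43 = 197.79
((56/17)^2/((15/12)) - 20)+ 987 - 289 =992254/1445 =686.68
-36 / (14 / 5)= -90 / 7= -12.86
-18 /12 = -3 /2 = -1.50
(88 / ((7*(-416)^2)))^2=0.00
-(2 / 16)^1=-1 / 8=-0.12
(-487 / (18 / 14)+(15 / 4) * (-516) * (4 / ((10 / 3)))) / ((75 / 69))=-559061 / 225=-2484.72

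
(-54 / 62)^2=729 / 961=0.76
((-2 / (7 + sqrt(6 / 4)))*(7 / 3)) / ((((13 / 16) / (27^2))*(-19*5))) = 762048 / 117325-54432*sqrt(6) / 117325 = 5.36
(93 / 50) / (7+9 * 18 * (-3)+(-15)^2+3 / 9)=-0.01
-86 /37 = -2.32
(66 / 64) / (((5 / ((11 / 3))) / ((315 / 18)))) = 13.23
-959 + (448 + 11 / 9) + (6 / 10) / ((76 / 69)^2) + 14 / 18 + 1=-14656757 / 28880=-507.51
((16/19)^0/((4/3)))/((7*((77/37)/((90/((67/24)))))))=59940/36113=1.66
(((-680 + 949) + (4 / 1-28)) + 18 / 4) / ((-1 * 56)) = -499 / 112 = -4.46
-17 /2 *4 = -34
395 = 395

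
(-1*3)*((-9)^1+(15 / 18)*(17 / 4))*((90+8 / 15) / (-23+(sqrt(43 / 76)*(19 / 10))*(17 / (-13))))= -6914895260 / 106572861+19657729*sqrt(817) / 106572861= -59.61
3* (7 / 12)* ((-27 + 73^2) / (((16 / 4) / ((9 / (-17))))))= -167013 / 136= -1228.04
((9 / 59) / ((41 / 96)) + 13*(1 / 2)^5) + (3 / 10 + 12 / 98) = 22490003 / 18964960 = 1.19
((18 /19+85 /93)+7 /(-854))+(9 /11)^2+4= 170137721 /26084454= 6.52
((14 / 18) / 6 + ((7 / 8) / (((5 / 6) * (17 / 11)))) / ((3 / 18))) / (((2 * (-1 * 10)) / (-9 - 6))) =9653 / 3060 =3.15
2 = 2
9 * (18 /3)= 54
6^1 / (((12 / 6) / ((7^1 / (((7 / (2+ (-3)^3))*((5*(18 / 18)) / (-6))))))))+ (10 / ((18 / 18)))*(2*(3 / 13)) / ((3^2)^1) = 3530 / 39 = 90.51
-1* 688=-688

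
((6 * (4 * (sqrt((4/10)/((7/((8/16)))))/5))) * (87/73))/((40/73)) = 261 * sqrt(35)/875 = 1.76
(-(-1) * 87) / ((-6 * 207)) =-29 / 414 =-0.07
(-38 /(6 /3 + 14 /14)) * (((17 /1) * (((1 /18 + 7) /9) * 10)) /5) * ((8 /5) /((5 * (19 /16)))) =-552704 /6075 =-90.98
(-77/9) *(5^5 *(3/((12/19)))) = -4571875/36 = -126996.53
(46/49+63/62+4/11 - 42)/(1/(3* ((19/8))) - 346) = 75586275/658802452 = 0.11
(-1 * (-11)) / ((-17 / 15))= -165 / 17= -9.71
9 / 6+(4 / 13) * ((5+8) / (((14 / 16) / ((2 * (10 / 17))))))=1637 / 238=6.88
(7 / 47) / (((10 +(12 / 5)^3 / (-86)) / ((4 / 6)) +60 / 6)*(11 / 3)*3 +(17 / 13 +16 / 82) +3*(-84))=20054125 / 2942155444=0.01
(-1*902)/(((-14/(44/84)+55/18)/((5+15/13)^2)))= 1143014400/792103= 1443.01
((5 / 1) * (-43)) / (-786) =215 / 786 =0.27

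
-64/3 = -21.33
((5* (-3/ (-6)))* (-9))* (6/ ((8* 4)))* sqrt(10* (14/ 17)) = -135* sqrt(595)/ 272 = -12.11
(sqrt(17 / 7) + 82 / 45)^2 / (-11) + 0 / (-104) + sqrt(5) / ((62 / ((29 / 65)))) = -81493 / 155925 - 164 * sqrt(119) / 3465 + 29 * sqrt(5) / 4030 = -1.02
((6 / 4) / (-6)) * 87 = -87 / 4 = -21.75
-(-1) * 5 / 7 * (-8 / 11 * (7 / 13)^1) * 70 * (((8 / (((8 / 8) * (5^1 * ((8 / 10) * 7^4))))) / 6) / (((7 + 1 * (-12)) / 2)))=160 / 147147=0.00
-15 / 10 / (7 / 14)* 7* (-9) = 189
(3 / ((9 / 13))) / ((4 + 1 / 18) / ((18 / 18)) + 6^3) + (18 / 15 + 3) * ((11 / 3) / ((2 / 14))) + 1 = 2155174 / 19805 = 108.82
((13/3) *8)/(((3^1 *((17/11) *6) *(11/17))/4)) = 7.70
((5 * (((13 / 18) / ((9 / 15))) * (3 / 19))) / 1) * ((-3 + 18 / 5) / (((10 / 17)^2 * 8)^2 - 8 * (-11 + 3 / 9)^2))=-16286595 / 25780873216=-0.00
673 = 673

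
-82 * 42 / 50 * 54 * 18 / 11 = -1673784 / 275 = -6086.49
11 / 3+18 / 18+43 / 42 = 5.69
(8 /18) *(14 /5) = 56 /45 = 1.24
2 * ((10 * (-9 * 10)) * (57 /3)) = -34200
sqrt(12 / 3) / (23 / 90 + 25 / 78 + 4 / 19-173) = -11115 / 957076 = -0.01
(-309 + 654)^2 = 119025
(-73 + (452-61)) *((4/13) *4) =5088/13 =391.38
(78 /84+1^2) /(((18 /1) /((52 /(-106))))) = -39 /742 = -0.05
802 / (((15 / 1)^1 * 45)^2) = 0.00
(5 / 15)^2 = 1 / 9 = 0.11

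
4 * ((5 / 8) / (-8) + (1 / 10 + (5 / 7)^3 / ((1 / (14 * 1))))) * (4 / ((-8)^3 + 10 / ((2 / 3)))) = -80343 / 487060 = -0.16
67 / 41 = 1.63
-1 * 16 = -16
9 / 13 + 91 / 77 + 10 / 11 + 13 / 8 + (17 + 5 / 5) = 25635 / 1144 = 22.41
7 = 7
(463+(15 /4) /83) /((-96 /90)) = -2305965 /5312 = -434.10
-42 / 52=-21 / 26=-0.81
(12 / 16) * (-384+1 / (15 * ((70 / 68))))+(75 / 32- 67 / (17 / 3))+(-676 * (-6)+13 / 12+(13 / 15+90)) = 366569389 / 95200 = 3850.52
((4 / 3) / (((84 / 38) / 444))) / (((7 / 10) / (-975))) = -18278000 / 49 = -373020.41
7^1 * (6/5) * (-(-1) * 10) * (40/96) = 35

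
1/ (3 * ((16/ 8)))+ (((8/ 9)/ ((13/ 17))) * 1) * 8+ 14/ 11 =27641/ 2574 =10.74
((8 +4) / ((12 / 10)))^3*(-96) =-96000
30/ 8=15/ 4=3.75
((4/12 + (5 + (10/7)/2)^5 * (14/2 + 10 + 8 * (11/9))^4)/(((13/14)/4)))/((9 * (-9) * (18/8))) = -74043173.92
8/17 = 0.47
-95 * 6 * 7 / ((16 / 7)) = -13965 / 8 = -1745.62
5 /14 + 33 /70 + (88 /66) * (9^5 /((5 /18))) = 9920261 /35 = 283436.03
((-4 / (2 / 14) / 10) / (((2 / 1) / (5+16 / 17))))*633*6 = -2685186 / 85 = -31590.42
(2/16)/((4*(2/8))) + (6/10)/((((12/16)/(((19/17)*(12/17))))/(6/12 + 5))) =41573/11560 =3.60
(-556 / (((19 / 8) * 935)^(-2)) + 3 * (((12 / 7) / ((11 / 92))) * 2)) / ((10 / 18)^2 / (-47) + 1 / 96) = -25718687880872274 / 36113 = -712172566136.08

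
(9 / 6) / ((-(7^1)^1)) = -0.21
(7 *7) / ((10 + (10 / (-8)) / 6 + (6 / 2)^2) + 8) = 1176 / 643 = 1.83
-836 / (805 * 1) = -836 / 805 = -1.04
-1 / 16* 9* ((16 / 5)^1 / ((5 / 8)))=-2.88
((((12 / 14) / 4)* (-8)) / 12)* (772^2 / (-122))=297992 / 427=697.87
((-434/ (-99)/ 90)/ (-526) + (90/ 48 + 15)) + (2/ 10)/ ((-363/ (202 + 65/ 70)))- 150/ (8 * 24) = 9227865035/ 577396512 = 15.98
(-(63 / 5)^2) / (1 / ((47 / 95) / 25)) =-186543 / 59375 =-3.14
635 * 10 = 6350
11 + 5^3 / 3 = 158 / 3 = 52.67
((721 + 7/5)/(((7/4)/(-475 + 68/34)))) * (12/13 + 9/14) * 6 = -1834533.10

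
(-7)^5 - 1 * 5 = -16812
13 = 13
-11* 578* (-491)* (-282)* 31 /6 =-4548430546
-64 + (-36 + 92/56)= -1377/14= -98.36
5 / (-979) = -5 / 979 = -0.01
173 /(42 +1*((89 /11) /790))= 1503370 /365069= 4.12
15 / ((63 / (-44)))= -220 / 21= -10.48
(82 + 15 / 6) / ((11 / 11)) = 169 / 2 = 84.50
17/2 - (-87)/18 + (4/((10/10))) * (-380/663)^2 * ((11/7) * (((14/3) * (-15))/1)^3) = -311320539080/439569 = -708240.43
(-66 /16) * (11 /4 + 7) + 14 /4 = -1175 /32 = -36.72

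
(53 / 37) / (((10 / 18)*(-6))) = -159 / 370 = -0.43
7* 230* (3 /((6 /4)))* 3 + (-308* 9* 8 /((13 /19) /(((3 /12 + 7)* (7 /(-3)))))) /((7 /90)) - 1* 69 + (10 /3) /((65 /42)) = 91767031 /13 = 7059002.38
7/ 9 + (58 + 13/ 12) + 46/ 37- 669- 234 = -1121405/ 1332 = -841.90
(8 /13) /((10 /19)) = 76 /65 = 1.17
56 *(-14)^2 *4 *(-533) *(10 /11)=-234008320 /11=-21273483.64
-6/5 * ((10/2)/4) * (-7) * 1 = 21/2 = 10.50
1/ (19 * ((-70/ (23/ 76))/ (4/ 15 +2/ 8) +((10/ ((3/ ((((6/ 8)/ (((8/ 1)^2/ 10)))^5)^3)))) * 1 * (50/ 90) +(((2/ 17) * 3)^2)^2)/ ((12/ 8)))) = -603913542738599750493084670566055542784/ 5136788529786133808192132184907625275527411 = -0.00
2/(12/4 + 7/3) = 3/8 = 0.38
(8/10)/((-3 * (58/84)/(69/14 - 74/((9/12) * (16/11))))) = 10568/435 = 24.29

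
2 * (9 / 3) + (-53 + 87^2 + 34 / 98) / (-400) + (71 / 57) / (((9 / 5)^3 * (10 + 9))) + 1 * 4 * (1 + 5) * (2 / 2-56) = -20623881348407 / 15474337200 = -1332.78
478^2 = 228484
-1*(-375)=375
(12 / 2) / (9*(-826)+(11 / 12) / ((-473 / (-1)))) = -3096 / 3835943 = -0.00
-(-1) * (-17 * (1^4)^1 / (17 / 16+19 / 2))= -272 / 169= -1.61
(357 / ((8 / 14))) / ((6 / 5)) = 4165 / 8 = 520.62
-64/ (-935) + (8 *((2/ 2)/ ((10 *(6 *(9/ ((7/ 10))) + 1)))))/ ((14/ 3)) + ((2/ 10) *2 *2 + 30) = 15788636/ 511445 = 30.87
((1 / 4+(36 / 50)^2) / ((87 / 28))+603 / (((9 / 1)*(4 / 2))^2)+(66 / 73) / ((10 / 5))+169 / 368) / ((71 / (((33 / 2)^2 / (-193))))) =-1601184076129 / 26688510920000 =-0.06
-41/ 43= -0.95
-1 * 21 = -21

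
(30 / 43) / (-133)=-30 / 5719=-0.01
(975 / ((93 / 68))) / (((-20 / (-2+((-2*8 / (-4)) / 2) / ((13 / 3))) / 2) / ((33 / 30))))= 3740 / 31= 120.65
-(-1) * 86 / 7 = 86 / 7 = 12.29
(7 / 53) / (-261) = -7 / 13833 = -0.00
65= 65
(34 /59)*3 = 102 /59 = 1.73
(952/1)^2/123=906304/123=7368.33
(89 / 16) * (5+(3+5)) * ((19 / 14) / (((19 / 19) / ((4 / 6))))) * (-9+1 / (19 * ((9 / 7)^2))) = -7984457 / 13608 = -586.75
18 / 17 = 1.06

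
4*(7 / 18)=14 / 9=1.56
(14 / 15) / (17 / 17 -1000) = -14 / 14985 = -0.00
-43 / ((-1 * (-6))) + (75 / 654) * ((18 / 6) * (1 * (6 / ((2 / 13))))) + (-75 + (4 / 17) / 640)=-61147993 / 889440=-68.75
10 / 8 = 5 / 4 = 1.25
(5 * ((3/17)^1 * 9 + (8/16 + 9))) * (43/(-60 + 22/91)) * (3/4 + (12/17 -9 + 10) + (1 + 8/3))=-9212630245/37717968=-244.25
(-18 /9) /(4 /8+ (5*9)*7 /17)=-68 /647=-0.11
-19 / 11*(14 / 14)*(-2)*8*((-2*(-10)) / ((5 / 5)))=6080 / 11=552.73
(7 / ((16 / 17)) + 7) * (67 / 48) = 5159 / 256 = 20.15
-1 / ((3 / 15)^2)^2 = -625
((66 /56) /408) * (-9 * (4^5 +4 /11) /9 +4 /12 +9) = -4187 /1428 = -2.93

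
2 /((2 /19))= 19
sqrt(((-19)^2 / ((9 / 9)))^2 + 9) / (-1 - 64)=-sqrt(130330) / 65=-5.55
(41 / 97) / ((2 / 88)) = 1804 / 97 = 18.60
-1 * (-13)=13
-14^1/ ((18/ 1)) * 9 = -7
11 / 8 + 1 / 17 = 195 / 136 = 1.43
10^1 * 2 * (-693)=-13860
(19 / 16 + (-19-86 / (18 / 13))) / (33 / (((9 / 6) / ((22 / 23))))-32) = 264707 / 36288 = 7.29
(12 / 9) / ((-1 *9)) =-4 / 27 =-0.15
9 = 9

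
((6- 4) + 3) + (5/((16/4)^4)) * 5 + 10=3865/256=15.10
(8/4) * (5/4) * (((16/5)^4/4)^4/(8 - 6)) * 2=36028797018963968/30517578125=1180591.62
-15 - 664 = -679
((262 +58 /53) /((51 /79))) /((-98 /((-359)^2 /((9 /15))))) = -16901454340 /18921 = -893264.33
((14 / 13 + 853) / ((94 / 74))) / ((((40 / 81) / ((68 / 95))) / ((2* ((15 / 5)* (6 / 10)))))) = 5091180723 / 1451125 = 3508.44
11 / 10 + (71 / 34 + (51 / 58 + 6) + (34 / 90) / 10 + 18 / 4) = 3240191 / 221850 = 14.61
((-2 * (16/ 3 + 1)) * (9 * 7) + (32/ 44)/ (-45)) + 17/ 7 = -795.59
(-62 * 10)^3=-238328000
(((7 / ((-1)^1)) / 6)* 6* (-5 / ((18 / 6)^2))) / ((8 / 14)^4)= 84035 / 2304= 36.47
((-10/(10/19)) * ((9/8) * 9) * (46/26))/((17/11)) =-389367/1768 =-220.23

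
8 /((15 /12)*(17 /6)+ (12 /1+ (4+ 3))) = 192 /541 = 0.35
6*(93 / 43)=558 / 43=12.98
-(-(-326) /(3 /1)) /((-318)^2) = -163 /151686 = -0.00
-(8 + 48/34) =-160/17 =-9.41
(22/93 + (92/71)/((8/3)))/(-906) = -9541/11964636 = -0.00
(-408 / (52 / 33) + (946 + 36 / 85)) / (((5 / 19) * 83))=14434072 / 458575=31.48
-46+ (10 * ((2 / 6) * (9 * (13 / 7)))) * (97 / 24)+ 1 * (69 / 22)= 56153 / 308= 182.31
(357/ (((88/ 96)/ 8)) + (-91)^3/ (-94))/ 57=11510849/ 58938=195.30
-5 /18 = -0.28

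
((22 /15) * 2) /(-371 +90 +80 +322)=4 /165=0.02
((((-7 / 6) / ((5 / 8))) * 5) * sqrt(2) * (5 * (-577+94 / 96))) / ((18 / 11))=10644865 * sqrt(2) / 648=23231.66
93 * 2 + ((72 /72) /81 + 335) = 42202 /81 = 521.01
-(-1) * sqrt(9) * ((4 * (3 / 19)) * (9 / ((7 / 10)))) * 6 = 19440 / 133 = 146.17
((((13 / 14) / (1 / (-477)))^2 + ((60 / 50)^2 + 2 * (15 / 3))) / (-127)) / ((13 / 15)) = -1782.53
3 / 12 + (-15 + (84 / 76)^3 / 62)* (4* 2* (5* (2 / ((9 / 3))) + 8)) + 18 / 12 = -1356.28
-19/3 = -6.33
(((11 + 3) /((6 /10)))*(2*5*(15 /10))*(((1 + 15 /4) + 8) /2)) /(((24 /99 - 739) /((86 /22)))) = -1151325 /97516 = -11.81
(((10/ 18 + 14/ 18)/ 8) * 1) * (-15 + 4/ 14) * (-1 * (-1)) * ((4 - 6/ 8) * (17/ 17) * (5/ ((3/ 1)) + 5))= -6695/ 126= -53.13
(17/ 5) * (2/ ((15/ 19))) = 646/ 75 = 8.61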